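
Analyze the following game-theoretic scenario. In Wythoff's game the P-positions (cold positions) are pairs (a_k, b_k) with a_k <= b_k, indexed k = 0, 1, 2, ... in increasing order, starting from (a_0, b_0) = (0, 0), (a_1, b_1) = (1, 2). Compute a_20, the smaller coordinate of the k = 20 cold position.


By Wythoff's theorem, a_k = floor(k * phi) and b_k = floor(k * phi^2) = a_k + k, where phi = (1 + sqrt(5))/2 is the golden ratio.
phi = (1 + sqrt(5))/2 = 1.618034
k = 20
k * phi = 20 * 1.618034 = 32.360680
a_20 = floor(k * phi) = 32

32


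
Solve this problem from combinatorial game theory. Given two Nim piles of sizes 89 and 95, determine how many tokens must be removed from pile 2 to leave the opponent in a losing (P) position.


Piles: 89 and 95
Current XOR: 89 XOR 95 = 6 (non-zero, so this is an N-position).
To make the XOR zero, we need to find a move that balances the piles.
For pile 2 (size 95): target = 95 XOR 6 = 89
We reduce pile 2 from 95 to 89.
Tokens removed: 95 - 89 = 6
Verification: 89 XOR 89 = 0

6


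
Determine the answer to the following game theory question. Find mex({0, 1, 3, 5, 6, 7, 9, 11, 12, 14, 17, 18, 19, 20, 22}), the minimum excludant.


Set = {0, 1, 3, 5, 6, 7, 9, 11, 12, 14, 17, 18, 19, 20, 22}
0 is in the set.
1 is in the set.
2 is NOT in the set. This is the mex.
mex = 2

2


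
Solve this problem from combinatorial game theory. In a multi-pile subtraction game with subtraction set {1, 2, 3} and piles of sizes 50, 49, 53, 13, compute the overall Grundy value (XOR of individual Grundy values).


Subtraction set: {1, 2, 3}
For this subtraction set, G(n) = n mod 4 (period = max + 1 = 4).
Pile 1 (size 50): G(50) = 50 mod 4 = 2
Pile 2 (size 49): G(49) = 49 mod 4 = 1
Pile 3 (size 53): G(53) = 53 mod 4 = 1
Pile 4 (size 13): G(13) = 13 mod 4 = 1
Total Grundy value = XOR of all: 2 XOR 1 XOR 1 XOR 1 = 3

3


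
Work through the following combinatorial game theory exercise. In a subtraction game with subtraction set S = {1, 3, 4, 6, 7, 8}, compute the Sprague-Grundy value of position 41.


The subtraction set is S = {1, 3, 4, 6, 7, 8}.
G(k) = mex{ G(k - s) : s in S, s <= k }. We compute iteratively: G(0) = 0.
G(1) = mex({0}) = 1
G(2) = mex({1}) = 0
G(3) = mex({0}) = 1
G(4) = mex({0, 1}) = 2
G(5) = mex({0, 1, 2}) = 3
G(6) = mex({0, 1, 3}) = 2
G(7) = mex({0, 1, 2}) = 3
G(8) = mex({0, 1, 2, 3}) = 4
G(9) = mex({0, 1, 2, 3, 4}) = 5
G(10) = mex({0, 1, 2, 3, 5}) = 4
G(11) = mex({1, 2, 3, 4}) = 0
G(12) = mex({0, 2, 3, 4, 5}) = 1
G(13) = mex({1, 2, 3, 4, 5}) = 0
G(14) = mex({0, 2, 3, 4}) = 1
G(15) = mex({0, 1, 3, 4, 5}) = 2
G(16) = mex({0, 1, 2, 4, 5}) = 3
G(17) = mex({0, 1, 3, 4, 5}) = 2
G(18) = mex({0, 1, 2, 4}) = 3
Observe that G(11)..G(18) = 0, 1, 0, 1, 2, 3, 2, 3 repeats G(0)..G(7) = 0, 1, 0, 1, 2, 3, 2, 3.
For k >= max(S) = 8, G(k) is determined by the previous 8 values G(k-8)..G(k-1); a window of 8 consecutive values has recurred shifted by 11, so by induction G(k + 11) = G(k) for all k >= 0: the sequence is periodic from the start with period 11.
One period: G(0..10) = 0, 1, 0, 1, 2, 3, 2, 3, 4, 5, 4.
41 mod 11 = 8, so G(41) = G(8) = 4.

4


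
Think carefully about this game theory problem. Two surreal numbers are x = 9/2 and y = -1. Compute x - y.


x = 9/2, y = -1
Converting to common denominator: 2
x = 9/2, y = -2/2
x - y = 9/2 - -1 = 11/2

11/2


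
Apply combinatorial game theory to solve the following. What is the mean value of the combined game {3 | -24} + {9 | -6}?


G1 = {3 | -24}, G2 = {9 | -6}
Each is a switch {a | b} with numbers a > b; its mean value is (a + b)/2, and mean value is additive over game sums: m(G1 + G2) = m(G1) + m(G2).
Mean of G1 = (3 + (-24))/2 = -21/2 = -21/2
Mean of G2 = (9 + (-6))/2 = 3/2 = 3/2
Mean of G1 + G2 = -21/2 + 3/2 = -9

-9


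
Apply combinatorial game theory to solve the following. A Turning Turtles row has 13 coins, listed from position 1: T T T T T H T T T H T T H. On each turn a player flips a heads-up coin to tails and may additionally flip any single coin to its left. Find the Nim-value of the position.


Coins: T T T T T H T T T H T T H
Key fact: a single head at position k behaves exactly like a Nim heap of size k (turning it to T and optionally flipping a coin at j < k corresponds to moving the heap from k to j, or to 0), and heads combine as a disjunctive sum (two heads at the same place would cancel, matching j XOR j = 0). So the Nim-value is the XOR of the 1-indexed positions of the heads.
Face-up positions (1-indexed): [6, 10, 13]
XOR 0 with 6: 0 XOR 6 = 6
XOR 6 with 10: 6 XOR 10 = 12
XOR 12 with 13: 12 XOR 13 = 1
Nim-value = 1

1


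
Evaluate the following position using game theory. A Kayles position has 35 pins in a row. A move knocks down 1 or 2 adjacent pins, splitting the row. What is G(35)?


Kayles: a move removes 1 or 2 adjacent pins from a contiguous row.
Removing pins from a row of k leaves two independent rows (a, b) with a + b = k - 1 (one pin) or a + b = k - 2 (two pins); an end removal gives a = 0.
By Sprague-Grundy, G(k) = mex{ G(a) XOR G(b) } over all these splits. G(0) = 0.
G(1): splits (0,0):0^0=0 -> mex({0}) = 1
G(2): splits (0,1):0^1=1 (0,0):0^0=0 -> mex({0, 1}) = 2
G(3): splits (0,2):0^2=2 (1,1):1^1=0 (0,1):0^1=1 -> mex({0, 1, 2}) = 3
G(4): splits (0,3):0^3=3 (1,2):1^2=3 (0,2):0^2=2 (1,1):1^1=0 -> mex({0, 2, 3}) = 1
G(5): splits (0,4):0^1=1 (1,3):1^3=2 (2,2):2^2=0 (0,3):0^3=3 (1,2):1^2=3 -> mex({0, 1, 2, 3}) = 4
G(6) = mex({0, 1, 2, 4}) = 3
G(7) = mex({0, 1, 3, 4, 5}) = 2
G(8) = mex({0, 2, 3, 5, 6}) = 1
G(9) = mex({0, 1, 2, 3, 6, 7}) = 4
G(10) = mex({0, 1, 3, 4, 5, 7}) = 2
G(11) = mex({0, 1, 2, 3, 4, 5}) = 6
G(12) = mex({0, 1, 2, 3, 5, 6, 7}) = 4
G(13) = mex({0, 2, 3, 4, 6, 7}) = 1
G(14) = mex({0, 1, 4, 5, 6, 7}) = 2
G(15) = mex({0, 1, 2, 3, 4, 5, 6}) = 7
G(16) = mex({0, 2, 3, 5, 6, 7}) = 1
G(17) = mex({0, 1, 2, 3, 5, 6, 7}) = 4
G(18) = mex({0, 1, 2, 4, 5, 6}) = 3
G(19) = mex({0, 1, 3, 4, 5, 7}) = 2
G(20) = mex({0, 2, 3, 4, 5, 6, 7}) = 1
G(21) = mex({0, 1, 2, 3, 5, 6, 7}) = 4
G(22) = mex({0, 1, 2, 3, 4, 5, 7}) = 6
G(23) = mex({0, 1, 2, 3, 4, 5, 6}) = 7
G(24) = mex({0, 1, 2, 3, 5, 6, 7}) = 4
G(25) = mex({0, 2, 3, 4, 6, 7}) = 1
G(26) = mex({0, 1, 3, 4, 5, 6, 7}) = 2
G(27) = mex({0, 1, 2, 3, 4, 5, 6, 7}) = 8
G(28) = mex({0, 1, 2, 3, 4, 6, 7, 8}) = 5
G(29) = mex({0, 1, 2, 3, 5, 6, 7, 8, 9}) = 4
G(30) = mex({0, 1, 2, 3, 4, 5, 6, 9, 10}) = 7
G(31) = mex({0, 1, 3, 4, 5, 7, 10, 11}) = 2
G(32) = mex({0, 2, 3, 4, 5, 6, 7, 9, 11}) = 1
G(33) = mex({0, 1, 2, 3, 4, 5, 6, 7, 9, 12}) = 8
G(34) = mex({0, 1, 2, 3, 4, 5, 7, 8, 11, 12}) = 6
G(35) = mex({0, 1, 2, 3, 4, 5, 6, 8, 9, 10, 11}) = 7
Therefore G(35) = 7.

7


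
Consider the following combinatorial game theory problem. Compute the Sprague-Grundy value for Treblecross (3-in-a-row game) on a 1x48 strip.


Treblecross: place X on empty cells; 3-in-a-row wins.
Playing within two cells of an existing X lets the opponent win at once, so sensible play treats the cells i-2..i+2 around each X as dead. The player left with no safe cell loses, so this is a normal-play take-away game on strips of safe cells.
Placing X at cell i (0-indexed) of a strip of k safe cells leaves independent strips of sizes max(0, i-2) and max(0, k-i-3). Hence G(k) = mex{ G(max(0,i-2)) XOR G(max(0,k-i-3)) : 0 <= i < k }, with G(0) = 0.
G(1): splits (0,0):0^0=0 -> mex({0}) = 1
G(2): splits (0,0):0^0=0 -> mex({0}) = 1
G(3): splits (0,0):0^0=0 -> mex({0}) = 1
G(4): splits (0,1):0^1=1 (0,0):0^0=0 -> mex({0, 1}) = 2
G(5): splits (0,2):0^1=1 (0,1):0^1=1 (0,0):0^0=0 -> mex({0, 1}) = 2
G(6) = mex({1}) = 0
G(7) = mex({0, 1, 2}) = 3
G(8) = mex({0, 1, 2}) = 3
G(9) = mex({0, 2}) = 1
G(10) = mex({0, 2, 3}) = 1
G(11) = mex({0, 3}) = 1
G(12) = mex({1, 3}) = 0
G(13) = mex({0, 1, 2, 3}) = 4
G(14) = mex({0, 1, 2}) = 3
G(15) = mex({0, 1, 2}) = 3
G(16) = mex({0, 1, 2, 4}) = 3
G(17) = mex({0, 1, 3, 4}) = 2
G(18) = mex({0, 1, 3, 4}) = 2
G(19) = mex({0, 1, 3, 5}) = 2
G(20) = mex({0, 1, 2, 3, 5}) = 4
G(21) = mex({0, 1, 2, 3, 5}) = 4
G(22) = mex({1, 2, 6}) = 0
G(23) = mex({0, 1, 2, 3, 4, 6}) = 5
G(24) = mex({0, 1, 2, 3, 4}) = 5
G(25) = mex({0, 1, 3, 4, 7}) = 2
G(26) = mex({0, 1, 3, 4, 5, 7}) = 2
G(27) = mex({0, 1, 3, 5}) = 2
G(28) = mex({0, 1, 2, 5}) = 3
G(29) = mex({0, 1, 2, 4, 5, 6}) = 3
G(30) = mex({1, 2, 4, 6}) = 0
G(31) = mex({0, 1, 2, 3, 4, 6}) = 5
G(32) = mex({1, 2, 3, 4, 7}) = 0
G(33) = mex({0, 3, 7}) = 1
G(34) = mex({0, 2, 3, 5, 7}) = 1
G(35) = mex({0, 2, 3, 5, 6}) = 1
G(36) = mex({0, 1, 2, 5, 6}) = 3
G(37) = mex({0, 1, 2, 4, 5, 6}) = 3
G(38) = mex({0, 1, 2, 4}) = 3
G(39) = mex({0, 1, 2, 3, 4, 7}) = 5
G(40) = mex({0, 1, 2, 3, 4, 5, 7}) = 6
G(41) = mex({0, 1, 2, 3, 5, 7}) = 4
G(42) = mex({0, 1, 2, 3, 5, 6, 7}) = 4
G(43) = mex({0, 2, 3, 5, 6}) = 1
G(44) = mex({1, 2, 3, 4, 5, 6}) = 0
G(45) = mex({0, 1, 2, 3, 4, 6, 7}) = 5
G(46) = mex({0, 1, 2, 3, 4, 7}) = 5
G(47) = mex({0, 1, 2, 3, 4, 5, 7}) = 6
G(48) = mex({0, 1, 2, 3, 4, 5, 7}) = 6
Therefore G(48) = 6.

6


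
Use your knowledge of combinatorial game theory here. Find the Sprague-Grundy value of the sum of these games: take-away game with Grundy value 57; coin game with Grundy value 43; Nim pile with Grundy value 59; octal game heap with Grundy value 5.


By the Sprague-Grundy theorem, the Grundy value of a sum of games is the XOR of individual Grundy values.
take-away game: Grundy value = 57. Running XOR: 0 XOR 57 = 57
coin game: Grundy value = 43. Running XOR: 57 XOR 43 = 18
Nim pile: Grundy value = 59. Running XOR: 18 XOR 59 = 41
octal game heap: Grundy value = 5. Running XOR: 41 XOR 5 = 44
The combined Grundy value is 44.

44


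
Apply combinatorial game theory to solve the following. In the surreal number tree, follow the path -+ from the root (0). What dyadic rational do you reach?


Sign expansion: -+
Rule: track bounds (lo, hi), initially (-inf, +inf). On '+', the current value becomes lo and we move to the simplest number in (value, hi): value + 1 if hi = +inf, otherwise the midpoint (value + hi)/2. On '-', the current value becomes hi and we move to value - 1 if lo = -inf, otherwise the midpoint (lo + value)/2.
Start at 0.
Step 1: sign = -, move left. Bounds: (-inf, 0). Value = -1
Step 2: sign = +, move right. Bounds: (-1, 0). Value = -1/2
The surreal number with sign expansion -+ is -1/2.

-1/2


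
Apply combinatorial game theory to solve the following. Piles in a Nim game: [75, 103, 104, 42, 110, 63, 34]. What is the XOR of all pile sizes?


We need the XOR (exclusive or) of all pile sizes.
After XOR-ing pile 1 (size 75): 0 XOR 75 = 75
After XOR-ing pile 2 (size 103): 75 XOR 103 = 44
After XOR-ing pile 3 (size 104): 44 XOR 104 = 68
After XOR-ing pile 4 (size 42): 68 XOR 42 = 110
After XOR-ing pile 5 (size 110): 110 XOR 110 = 0
After XOR-ing pile 6 (size 63): 0 XOR 63 = 63
After XOR-ing pile 7 (size 34): 63 XOR 34 = 29
The Nim-value of this position is 29.

29


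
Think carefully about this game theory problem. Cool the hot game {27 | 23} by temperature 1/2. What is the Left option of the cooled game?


Original game: {27 | 23} (a switch {a | b} with a > b).
Cooling by t (for t below the temperature (a - b)/2 = 2) taxes each move by t: {a | b} cooled by t is {a - t | b + t}.
Cooling amount: t = 1/2
Cooled Left option: 27 - 1/2 = 53/2
Cooled Right option: 23 + 1/2 = 47/2
Cooled game: {53/2 | 47/2}
Left option = 53/2

53/2


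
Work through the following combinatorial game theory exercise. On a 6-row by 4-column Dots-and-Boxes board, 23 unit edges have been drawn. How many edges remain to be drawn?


Grid: 6 x 4 boxes, i.e. 7 rows and 5 columns of dots.
Horizontal edges: (rows + 1) * cols = 7 * 4 = 28
Vertical edges: rows * (cols + 1) = 6 * 5 = 30
Total edges: 28 + 30 = 58
Edges drawn: 23
Remaining: 58 - 23 = 35

35


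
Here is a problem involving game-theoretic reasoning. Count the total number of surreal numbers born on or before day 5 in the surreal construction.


Day 0: {|} = 0 is born. Count = 1.
Day n: the number of surreal numbers born by day n is 2^(n+1) - 1.
By day 0: 2^1 - 1 = 1
By day 1: 2^2 - 1 = 3
By day 2: 2^3 - 1 = 7
By day 3: 2^4 - 1 = 15
By day 4: 2^5 - 1 = 31
By day 5: 2^6 - 1 = 63
By day 5: 63 surreal numbers.

63


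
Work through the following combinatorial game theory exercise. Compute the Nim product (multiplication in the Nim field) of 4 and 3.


Nim multiplication is bilinear over XOR: (u XOR v) * w = (u*w) XOR (v*w).
So we split each operand into its bit components and XOR the pairwise Nim products.
4 = 4 (as XOR of powers of 2).
3 = 1 + 2 (as XOR of powers of 2).
Using the standard Nim-product table on single bits:
  2*2 = 3,   2*4 = 8,   2*8 = 12,
  4*4 = 6,   4*8 = 11,  8*8 = 13,
and  1*x = x (identity), k*l = l*k (commutative).
Pairwise Nim products:
  4 * 1 = 4
  4 * 2 = 8
XOR them: 4 XOR 8 = 12.
Result: 4 * 3 = 12 (in Nim).

12


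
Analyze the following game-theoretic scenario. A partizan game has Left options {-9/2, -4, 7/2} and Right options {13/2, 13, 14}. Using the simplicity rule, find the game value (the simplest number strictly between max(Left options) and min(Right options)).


Left options: {-9/2, -4, 7/2}, max = 7/2
Right options: {13/2, 13, 14}, min = 13/2
All options are numbers and max(Left) < min(Right), so by the simplicity theorem the value is the simplest (earliest-born) number strictly between 7/2 and 13/2.
Integers 4 through 6 all lie strictly between 7/2 and 13/2.
Among integers, the simplest (lowest birthday = smallest |n|; 0 is born on day 0, +-n on day n) is 4.
No non-integer in the interval can be simpler: if x is a non-integer in the interval, then floor(x) or ceil(x) also lies in the interval (the interval contains an integer), and both are proper prefixes of x's sign expansion, i.e. born earlier. So the game value is 4.
Game value = 4

4


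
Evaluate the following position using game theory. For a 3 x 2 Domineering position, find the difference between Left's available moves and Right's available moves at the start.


Board is 3 x 2 (rows x cols).
Left (vertical) placements: (rows-1) * cols = 2 * 2 = 4
Right (horizontal) placements: rows * (cols-1) = 3 * 1 = 3
Advantage = Left - Right = 4 - 3 = 1

1


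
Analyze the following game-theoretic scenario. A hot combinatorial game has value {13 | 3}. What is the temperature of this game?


The game is {13 | 3}, a switch {a | b} with numbers a > b.
Cooling {a | b} by t gives {a - t | b + t}, which stops being hot when a - t = b + t, i.e. at t = (a - b)/2. So the temperature of a switch is (a - b)/2.
Temperature = (Left option - Right option) / 2
= (13 - (3)) / 2
= 10 / 2
= 5

5


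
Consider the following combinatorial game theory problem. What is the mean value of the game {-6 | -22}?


Game = {-6 | -22}, a switch {a | b} with numbers a > b.
Its thermograph has left wall a - t and right wall b + t, which meet at t = (a - b)/2, where both equal (a + b)/2. So the mast (mean value) is at (a + b)/2.
Mean = (-6 + (-22))/2 = -28/2 = -14

-14


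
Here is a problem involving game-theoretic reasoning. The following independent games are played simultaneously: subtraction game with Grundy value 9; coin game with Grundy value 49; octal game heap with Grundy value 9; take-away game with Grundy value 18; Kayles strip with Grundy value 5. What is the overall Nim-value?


By the Sprague-Grundy theorem, the Grundy value of a sum of games is the XOR of individual Grundy values.
subtraction game: Grundy value = 9. Running XOR: 0 XOR 9 = 9
coin game: Grundy value = 49. Running XOR: 9 XOR 49 = 56
octal game heap: Grundy value = 9. Running XOR: 56 XOR 9 = 49
take-away game: Grundy value = 18. Running XOR: 49 XOR 18 = 35
Kayles strip: Grundy value = 5. Running XOR: 35 XOR 5 = 38
The combined Grundy value is 38.

38


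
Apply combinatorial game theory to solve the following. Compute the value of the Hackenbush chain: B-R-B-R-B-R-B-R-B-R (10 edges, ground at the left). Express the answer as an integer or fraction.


Edges (from ground): B-R-B-R-B-R-B-R-B-R
By Berlekamp's sign-expansion rule, a Blue-Red Hackenbush stalk has the value of the surreal number whose sign sequence is the edge sequence with B -> + and R -> -.
Sign sequence: +-+-+-+-+-
Trace the sign expansion in the surreal number tree, starting from 0:
Edge 1: B (sign +) -> bounds (0, +inf), value = 1
Edge 2: R (sign -) -> bounds (0, 1), value = 1/2
Edge 3: B (sign +) -> bounds (1/2, 1), value = 3/4
Edge 4: R (sign -) -> bounds (1/2, 3/4), value = 5/8
Edge 5: B (sign +) -> bounds (5/8, 3/4), value = 11/16
Edge 6: R (sign -) -> bounds (5/8, 11/16), value = 21/32
Edge 7: B (sign +) -> bounds (21/32, 11/16), value = 43/64
Edge 8: R (sign -) -> bounds (21/32, 43/64), value = 85/128
Edge 9: B (sign +) -> bounds (85/128, 43/64), value = 171/256
Edge 10: R (sign -) -> bounds (85/128, 171/256), value = 341/512
Game value = 341/512

341/512


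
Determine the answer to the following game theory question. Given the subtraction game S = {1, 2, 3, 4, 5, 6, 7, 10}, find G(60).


The subtraction set is S = {1, 2, 3, 4, 5, 6, 7, 10}.
G(k) = mex{ G(k - s) : s in S, s <= k }. We compute iteratively: G(0) = 0.
G(1) = mex({0}) = 1
G(2) = mex({0, 1}) = 2
G(3) = mex({0, 1, 2}) = 3
G(4) = mex({0, 1, 2, 3}) = 4
G(5) = mex({0, 1, 2, 3, 4}) = 5
G(6) = mex({0, 1, 2, 3, 4, 5}) = 6
G(7) = mex({0, 1, 2, 3, 4, 5, 6}) = 7
G(8) = mex({1, 2, 3, 4, 5, 6, 7}) = 0
G(9) = mex({0, 2, 3, 4, 5, 6, 7}) = 1
G(10) = mex({0, 1, 3, 4, 5, 6, 7}) = 2
G(11) = mex({0, 1, 2, 4, 5, 6, 7}) = 3
G(12) = mex({0, 1, 2, 3, 5, 6, 7}) = 4
G(13) = mex({0, 1, 2, 3, 4, 6, 7}) = 5
G(14) = mex({0, 1, 2, 3, 4, 5, 7}) = 6
G(15) = mex({0, 1, 2, 3, 4, 5, 6}) = 7
G(16) = mex({1, 2, 3, 4, 5, 6, 7}) = 0
G(17) = mex({0, 2, 3, 4, 5, 6, 7}) = 1
Observe that G(8)..G(17) = 0, 1, 2, 3, 4, 5, 6, 7, 0, 1 repeats G(0)..G(9) = 0, 1, 2, 3, 4, 5, 6, 7, 0, 1.
For k >= max(S) = 10, G(k) is determined by the previous 10 values G(k-10)..G(k-1); a window of 10 consecutive values has recurred shifted by 8, so by induction G(k + 8) = G(k) for all k >= 0: the sequence is periodic from the start with period 8.
One period: G(0..7) = 0, 1, 2, 3, 4, 5, 6, 7.
60 mod 8 = 4, so G(60) = G(4) = 4.

4


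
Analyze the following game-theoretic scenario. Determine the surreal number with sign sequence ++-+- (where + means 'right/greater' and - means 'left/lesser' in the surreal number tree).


Sign expansion: ++-+-
Rule: track bounds (lo, hi), initially (-inf, +inf). On '+', the current value becomes lo and we move to the simplest number in (value, hi): value + 1 if hi = +inf, otherwise the midpoint (value + hi)/2. On '-', the current value becomes hi and we move to value - 1 if lo = -inf, otherwise the midpoint (lo + value)/2.
Start at 0.
Step 1: sign = +, move right. Bounds: (0, +inf). Value = 1
Step 2: sign = +, move right. Bounds: (1, +inf). Value = 2
Step 3: sign = -, move left. Bounds: (1, 2). Value = 3/2
Step 4: sign = +, move right. Bounds: (3/2, 2). Value = 7/4
Step 5: sign = -, move left. Bounds: (3/2, 7/4). Value = 13/8
The surreal number with sign expansion ++-+- is 13/8.

13/8


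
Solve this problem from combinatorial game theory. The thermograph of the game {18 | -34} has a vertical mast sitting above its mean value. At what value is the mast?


Game = {18 | -34}, a switch {a | b} with numbers a > b.
Its thermograph has left wall a - t and right wall b + t, which meet at t = (a - b)/2, where both equal (a + b)/2. So the mast (mean value) is at (a + b)/2.
Mean = (18 + (-34))/2 = -16/2 = -8

-8


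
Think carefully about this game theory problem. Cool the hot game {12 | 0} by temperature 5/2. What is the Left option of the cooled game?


Original game: {12 | 0} (a switch {a | b} with a > b).
Cooling by t (for t below the temperature (a - b)/2 = 6) taxes each move by t: {a | b} cooled by t is {a - t | b + t}.
Cooling amount: t = 5/2
Cooled Left option: 12 - 5/2 = 19/2
Cooled Right option: 0 + 5/2 = 5/2
Cooled game: {19/2 | 5/2}
Left option = 19/2

19/2


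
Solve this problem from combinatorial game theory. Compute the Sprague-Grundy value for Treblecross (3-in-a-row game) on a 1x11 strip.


Treblecross: place X on empty cells; 3-in-a-row wins.
Playing within two cells of an existing X lets the opponent win at once, so sensible play treats the cells i-2..i+2 around each X as dead. The player left with no safe cell loses, so this is a normal-play take-away game on strips of safe cells.
Placing X at cell i (0-indexed) of a strip of k safe cells leaves independent strips of sizes max(0, i-2) and max(0, k-i-3). Hence G(k) = mex{ G(max(0,i-2)) XOR G(max(0,k-i-3)) : 0 <= i < k }, with G(0) = 0.
G(1): splits (0,0):0^0=0 -> mex({0}) = 1
G(2): splits (0,0):0^0=0 -> mex({0}) = 1
G(3): splits (0,0):0^0=0 -> mex({0}) = 1
G(4): splits (0,1):0^1=1 (0,0):0^0=0 -> mex({0, 1}) = 2
G(5): splits (0,2):0^1=1 (0,1):0^1=1 (0,0):0^0=0 -> mex({0, 1}) = 2
G(6) = mex({1}) = 0
G(7) = mex({0, 1, 2}) = 3
G(8) = mex({0, 1, 2}) = 3
G(9) = mex({0, 2}) = 1
G(10) = mex({0, 2, 3}) = 1
G(11) = mex({0, 3}) = 1
Therefore G(11) = 1.

1


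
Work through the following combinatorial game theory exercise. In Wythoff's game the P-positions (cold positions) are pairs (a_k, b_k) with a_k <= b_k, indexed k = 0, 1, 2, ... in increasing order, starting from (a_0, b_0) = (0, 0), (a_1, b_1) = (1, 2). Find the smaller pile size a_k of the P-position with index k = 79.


By Wythoff's theorem, a_k = floor(k * phi) and b_k = floor(k * phi^2) = a_k + k, where phi = (1 + sqrt(5))/2 is the golden ratio.
phi = (1 + sqrt(5))/2 = 1.618034
k = 79
k * phi = 79 * 1.618034 = 127.824685
a_79 = floor(k * phi) = 127

127


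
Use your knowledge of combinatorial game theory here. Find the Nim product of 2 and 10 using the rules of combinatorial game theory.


Nim multiplication is bilinear over XOR: (u XOR v) * w = (u*w) XOR (v*w).
So we split each operand into its bit components and XOR the pairwise Nim products.
2 = 2 (as XOR of powers of 2).
10 = 2 + 8 (as XOR of powers of 2).
Using the standard Nim-product table on single bits:
  2*2 = 3,   2*4 = 8,   2*8 = 12,
  4*4 = 6,   4*8 = 11,  8*8 = 13,
and  1*x = x (identity), k*l = l*k (commutative).
Pairwise Nim products:
  2 * 2 = 3
  2 * 8 = 12
XOR them: 3 XOR 12 = 15.
Result: 2 * 10 = 15 (in Nim).

15


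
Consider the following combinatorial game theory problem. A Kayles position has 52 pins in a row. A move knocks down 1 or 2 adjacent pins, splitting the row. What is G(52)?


Kayles: a move removes 1 or 2 adjacent pins from a contiguous row.
Removing pins from a row of k leaves two independent rows (a, b) with a + b = k - 1 (one pin) or a + b = k - 2 (two pins); an end removal gives a = 0.
By Sprague-Grundy, G(k) = mex{ G(a) XOR G(b) } over all these splits. G(0) = 0.
G(1): splits (0,0):0^0=0 -> mex({0}) = 1
G(2): splits (0,1):0^1=1 (0,0):0^0=0 -> mex({0, 1}) = 2
G(3): splits (0,2):0^2=2 (1,1):1^1=0 (0,1):0^1=1 -> mex({0, 1, 2}) = 3
G(4): splits (0,3):0^3=3 (1,2):1^2=3 (0,2):0^2=2 (1,1):1^1=0 -> mex({0, 2, 3}) = 1
G(5): splits (0,4):0^1=1 (1,3):1^3=2 (2,2):2^2=0 (0,3):0^3=3 (1,2):1^2=3 -> mex({0, 1, 2, 3}) = 4
G(6) = mex({0, 1, 2, 4}) = 3
G(7) = mex({0, 1, 3, 4, 5}) = 2
G(8) = mex({0, 2, 3, 5, 6}) = 1
G(9) = mex({0, 1, 2, 3, 6, 7}) = 4
G(10) = mex({0, 1, 3, 4, 5, 7}) = 2
G(11) = mex({0, 1, 2, 3, 4, 5}) = 6
G(12) = mex({0, 1, 2, 3, 5, 6, 7}) = 4
G(13) = mex({0, 2, 3, 4, 6, 7}) = 1
G(14) = mex({0, 1, 4, 5, 6, 7}) = 2
G(15) = mex({0, 1, 2, 3, 4, 5, 6}) = 7
G(16) = mex({0, 2, 3, 5, 6, 7}) = 1
G(17) = mex({0, 1, 2, 3, 5, 6, 7}) = 4
G(18) = mex({0, 1, 2, 4, 5, 6}) = 3
G(19) = mex({0, 1, 3, 4, 5, 7}) = 2
G(20) = mex({0, 2, 3, 4, 5, 6, 7}) = 1
G(21) = mex({0, 1, 2, 3, 5, 6, 7}) = 4
G(22) = mex({0, 1, 2, 3, 4, 5, 7}) = 6
G(23) = mex({0, 1, 2, 3, 4, 5, 6}) = 7
G(24) = mex({0, 1, 2, 3, 5, 6, 7}) = 4
G(25) = mex({0, 2, 3, 4, 6, 7}) = 1
G(26) = mex({0, 1, 3, 4, 5, 6, 7}) = 2
G(27) = mex({0, 1, 2, 3, 4, 5, 6, 7}) = 8
G(28) = mex({0, 1, 2, 3, 4, 6, 7, 8}) = 5
G(29) = mex({0, 1, 2, 3, 5, 6, 7, 8, 9}) = 4
G(30) = mex({0, 1, 2, 3, 4, 5, 6, 9, 10}) = 7
G(31) = mex({0, 1, 3, 4, 5, 7, 10, 11}) = 2
G(32) = mex({0, 2, 3, 4, 5, 6, 7, 9, 11}) = 1
G(33) = mex({0, 1, 2, 3, 4, 5, 6, 7, 9, 12}) = 8
G(34) = mex({0, 1, 2, 3, 4, 5, 7, 8, 11, 12}) = 6
G(35) = mex({0, 1, 2, 3, 4, 5, 6, 8, 9, 10, 11}) = 7
G(36) = mex({0, 1, 2, 3, 5, 6, 7, 9, 10}) = 4
G(37) = mex({0, 2, 3, 4, 6, 7, 9, 10, 11, 12}) = 1
G(38) = mex({0, 1, 3, 4, 5, 6, 7, 9, 10, 11, 12}) = 2
G(39) = mex({0, 1, 2, 4, 5, 6, 7, 9, 10, 12, 14}) = 3
G(40) = mex({0, 2, 3, 4, 6, 7, 11, 12, 14}) = 1
G(41) = mex({0, 1, 2, 3, 5, 6, 7, 9, 10, 11, 12}) = 4
G(42) = mex({0, 1, 2, 3, 4, 5, 6, 9, 10}) = 7
G(43) = mex({0, 1, 3, 4, 5, 7, 9, 10, 12, 15}) = 2
G(44) = mex({0, 2, 3, 4, 5, 6, 7, 9, 10, 12, 15}) = 1
G(45) = mex({0, 1, 2, 3, 4, 5, 6, 7, 9, 10, 12, 14}) = 8
G(46) = mex({0, 1, 3, 4, 5, 7, 8, 11, 12, 14}) = 2
G(47) = mex({0, 1, 2, 3, 4, 5, 6, 8, 9, 10, 11, 12}) = 7
G(48) = mex({0, 1, 2, 3, 5, 6, 7, 9, 10}) = 4
G(49) = mex({0, 2, 3, 4, 6, 7, 9, 10, 11, 12, 15}) = 1
G(50) = mex({0, 1, 4, 5, 6, 7, 9, 11, 12, 14, 15}) = 2
G(51) = mex({0, 1, 2, 3, 4, 5, 6, 7, 9, 12, 14, 15}) = 8
G(52) = mex({0, 2, 3, 4, 5, 6, 7, 8, 11, 12, 15}) = 1
Therefore G(52) = 1.

1


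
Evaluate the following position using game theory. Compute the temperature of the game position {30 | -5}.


The game is {30 | -5}, a switch {a | b} with numbers a > b.
Cooling {a | b} by t gives {a - t | b + t}, which stops being hot when a - t = b + t, i.e. at t = (a - b)/2. So the temperature of a switch is (a - b)/2.
Temperature = (Left option - Right option) / 2
= (30 - (-5)) / 2
= 35 / 2
= 35/2

35/2


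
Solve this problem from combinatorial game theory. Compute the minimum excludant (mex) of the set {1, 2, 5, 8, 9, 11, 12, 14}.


Set = {1, 2, 5, 8, 9, 11, 12, 14}
0 is NOT in the set. This is the mex.
mex = 0

0


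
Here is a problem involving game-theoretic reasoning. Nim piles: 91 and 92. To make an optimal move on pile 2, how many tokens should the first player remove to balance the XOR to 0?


Piles: 91 and 92
Current XOR: 91 XOR 92 = 7 (non-zero, so this is an N-position).
To make the XOR zero, we need to find a move that balances the piles.
For pile 2 (size 92): target = 92 XOR 7 = 91
We reduce pile 2 from 92 to 91.
Tokens removed: 92 - 91 = 1
Verification: 91 XOR 91 = 0

1


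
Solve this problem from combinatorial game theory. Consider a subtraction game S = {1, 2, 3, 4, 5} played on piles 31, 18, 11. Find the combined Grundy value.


Subtraction set: {1, 2, 3, 4, 5}
For this subtraction set, G(n) = n mod 6 (period = max + 1 = 6).
Pile 1 (size 31): G(31) = 31 mod 6 = 1
Pile 2 (size 18): G(18) = 18 mod 6 = 0
Pile 3 (size 11): G(11) = 11 mod 6 = 5
Total Grundy value = XOR of all: 1 XOR 0 XOR 5 = 4

4


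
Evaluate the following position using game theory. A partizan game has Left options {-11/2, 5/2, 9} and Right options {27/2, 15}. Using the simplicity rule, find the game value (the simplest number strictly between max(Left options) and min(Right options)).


Left options: {-11/2, 5/2, 9}, max = 9
Right options: {27/2, 15}, min = 27/2
All options are numbers and max(Left) < min(Right), so by the simplicity theorem the value is the simplest (earliest-born) number strictly between 9 and 27/2.
Integers 10 through 13 all lie strictly between 9 and 27/2.
Among integers, the simplest (lowest birthday = smallest |n|; 0 is born on day 0, +-n on day n) is 10.
No non-integer in the interval can be simpler: if x is a non-integer in the interval, then floor(x) or ceil(x) also lies in the interval (the interval contains an integer), and both are proper prefixes of x's sign expansion, i.e. born earlier. So the game value is 10.
Game value = 10

10


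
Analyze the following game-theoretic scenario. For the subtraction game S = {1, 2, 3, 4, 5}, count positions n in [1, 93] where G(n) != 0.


Subtraction set S = {1, 2, 3, 4, 5}, so G(n) = n mod 6.
G(n) = 0 when n is a multiple of 6.
Multiples of 6 in [1, 93]: 15
N-positions (nonzero Grundy) = 93 - 15 = 78

78


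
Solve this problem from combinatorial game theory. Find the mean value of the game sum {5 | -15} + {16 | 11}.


G1 = {5 | -15}, G2 = {16 | 11}
Each is a switch {a | b} with numbers a > b; its mean value is (a + b)/2, and mean value is additive over game sums: m(G1 + G2) = m(G1) + m(G2).
Mean of G1 = (5 + (-15))/2 = -10/2 = -5
Mean of G2 = (16 + (11))/2 = 27/2 = 27/2
Mean of G1 + G2 = -5 + 27/2 = 17/2

17/2


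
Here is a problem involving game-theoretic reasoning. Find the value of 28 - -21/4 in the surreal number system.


x = 28, y = -21/4
Converting to common denominator: 4
x = 112/4, y = -21/4
x - y = 28 - -21/4 = 133/4

133/4


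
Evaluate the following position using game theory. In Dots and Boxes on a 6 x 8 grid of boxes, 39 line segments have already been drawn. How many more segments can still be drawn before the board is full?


Grid: 6 x 8 boxes, i.e. 7 rows and 9 columns of dots.
Horizontal edges: (rows + 1) * cols = 7 * 8 = 56
Vertical edges: rows * (cols + 1) = 6 * 9 = 54
Total edges: 56 + 54 = 110
Edges drawn: 39
Remaining: 110 - 39 = 71

71


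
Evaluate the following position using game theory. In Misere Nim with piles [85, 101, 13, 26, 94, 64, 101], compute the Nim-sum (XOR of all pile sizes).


We need the XOR (exclusive or) of all pile sizes.
After XOR-ing pile 1 (size 85): 0 XOR 85 = 85
After XOR-ing pile 2 (size 101): 85 XOR 101 = 48
After XOR-ing pile 3 (size 13): 48 XOR 13 = 61
After XOR-ing pile 4 (size 26): 61 XOR 26 = 39
After XOR-ing pile 5 (size 94): 39 XOR 94 = 121
After XOR-ing pile 6 (size 64): 121 XOR 64 = 57
After XOR-ing pile 7 (size 101): 57 XOR 101 = 92
The Nim-value of this position is 92.

92


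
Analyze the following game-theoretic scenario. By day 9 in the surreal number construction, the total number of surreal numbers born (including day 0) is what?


Day 0: {|} = 0 is born. Count = 1.
Day n: the number of surreal numbers born by day n is 2^(n+1) - 1.
By day 0: 2^1 - 1 = 1
By day 1: 2^2 - 1 = 3
By day 2: 2^3 - 1 = 7
By day 3: 2^4 - 1 = 15
By day 4: 2^5 - 1 = 31
By day 5: 2^6 - 1 = 63
By day 6: 2^7 - 1 = 127
By day 7: 2^8 - 1 = 255
By day 8: 2^9 - 1 = 511
By day 9: 2^10 - 1 = 1023
By day 9: 1023 surreal numbers.

1023


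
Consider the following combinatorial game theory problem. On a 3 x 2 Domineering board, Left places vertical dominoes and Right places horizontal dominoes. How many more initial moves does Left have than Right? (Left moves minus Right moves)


Board is 3 x 2 (rows x cols).
Left (vertical) placements: (rows-1) * cols = 2 * 2 = 4
Right (horizontal) placements: rows * (cols-1) = 3 * 1 = 3
Advantage = Left - Right = 4 - 3 = 1

1


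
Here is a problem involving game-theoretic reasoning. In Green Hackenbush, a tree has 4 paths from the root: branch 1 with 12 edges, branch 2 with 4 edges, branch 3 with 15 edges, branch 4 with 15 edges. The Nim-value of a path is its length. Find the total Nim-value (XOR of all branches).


The tree has 4 branches from the ground vertex.
In Green Hackenbush, the Nim-value of a simple path of length k is k.
Branch 1: length 12, Nim-value = 12
Branch 2: length 4, Nim-value = 4
Branch 3: length 15, Nim-value = 15
Branch 4: length 15, Nim-value = 15
Total Nim-value = XOR of all branch values:
0 XOR 12 = 12
12 XOR 4 = 8
8 XOR 15 = 7
7 XOR 15 = 8
Nim-value of the tree = 8

8


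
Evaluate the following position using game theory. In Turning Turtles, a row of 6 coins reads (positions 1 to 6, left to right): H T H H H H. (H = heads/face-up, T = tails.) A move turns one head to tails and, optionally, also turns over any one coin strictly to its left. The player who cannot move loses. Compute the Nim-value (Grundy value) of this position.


Coins: H T H H H H
Key fact: a single head at position k behaves exactly like a Nim heap of size k (turning it to T and optionally flipping a coin at j < k corresponds to moving the heap from k to j, or to 0), and heads combine as a disjunctive sum (two heads at the same place would cancel, matching j XOR j = 0). So the Nim-value is the XOR of the 1-indexed positions of the heads.
Face-up positions (1-indexed): [1, 3, 4, 5, 6]
XOR 0 with 1: 0 XOR 1 = 1
XOR 1 with 3: 1 XOR 3 = 2
XOR 2 with 4: 2 XOR 4 = 6
XOR 6 with 5: 6 XOR 5 = 3
XOR 3 with 6: 3 XOR 6 = 5
Nim-value = 5

5


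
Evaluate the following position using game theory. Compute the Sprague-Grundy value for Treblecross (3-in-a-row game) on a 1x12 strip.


Treblecross: place X on empty cells; 3-in-a-row wins.
Playing within two cells of an existing X lets the opponent win at once, so sensible play treats the cells i-2..i+2 around each X as dead. The player left with no safe cell loses, so this is a normal-play take-away game on strips of safe cells.
Placing X at cell i (0-indexed) of a strip of k safe cells leaves independent strips of sizes max(0, i-2) and max(0, k-i-3). Hence G(k) = mex{ G(max(0,i-2)) XOR G(max(0,k-i-3)) : 0 <= i < k }, with G(0) = 0.
G(1): splits (0,0):0^0=0 -> mex({0}) = 1
G(2): splits (0,0):0^0=0 -> mex({0}) = 1
G(3): splits (0,0):0^0=0 -> mex({0}) = 1
G(4): splits (0,1):0^1=1 (0,0):0^0=0 -> mex({0, 1}) = 2
G(5): splits (0,2):0^1=1 (0,1):0^1=1 (0,0):0^0=0 -> mex({0, 1}) = 2
G(6) = mex({1}) = 0
G(7) = mex({0, 1, 2}) = 3
G(8) = mex({0, 1, 2}) = 3
G(9) = mex({0, 2}) = 1
G(10) = mex({0, 2, 3}) = 1
G(11) = mex({0, 3}) = 1
G(12) = mex({1, 3}) = 0
Therefore G(12) = 0.

0


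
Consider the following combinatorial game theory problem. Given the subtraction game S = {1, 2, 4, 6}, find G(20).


The subtraction set is S = {1, 2, 4, 6}.
G(k) = mex{ G(k - s) : s in S, s <= k }. We compute iteratively: G(0) = 0.
G(1) = mex({0}) = 1
G(2) = mex({0, 1}) = 2
G(3) = mex({1, 2}) = 0
G(4) = mex({0, 2}) = 1
G(5) = mex({0, 1}) = 2
G(6) = mex({0, 1, 2}) = 3
G(7) = mex({0, 1, 2, 3}) = 4
G(8) = mex({1, 2, 3, 4}) = 0
G(9) = mex({0, 2, 4}) = 1
G(10) = mex({0, 1, 3}) = 2
G(11) = mex({1, 2, 4}) = 0
G(12) = mex({0, 2, 3}) = 1
G(13) = mex({0, 1, 4}) = 2
Observe that G(8)..G(13) = 0, 1, 2, 0, 1, 2 repeats G(0)..G(5) = 0, 1, 2, 0, 1, 2.
For k >= max(S) = 6, G(k) is determined by the previous 6 values G(k-6)..G(k-1); a window of 6 consecutive values has recurred shifted by 8, so by induction G(k + 8) = G(k) for all k >= 0: the sequence is periodic from the start with period 8.
One period: G(0..7) = 0, 1, 2, 0, 1, 2, 3, 4.
20 mod 8 = 4, so G(20) = G(4) = 1.

1


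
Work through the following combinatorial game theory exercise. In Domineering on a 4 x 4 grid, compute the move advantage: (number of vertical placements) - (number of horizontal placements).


Board is 4 x 4 (rows x cols).
Left (vertical) placements: (rows-1) * cols = 3 * 4 = 12
Right (horizontal) placements: rows * (cols-1) = 4 * 3 = 12
Advantage = Left - Right = 12 - 12 = 0

0


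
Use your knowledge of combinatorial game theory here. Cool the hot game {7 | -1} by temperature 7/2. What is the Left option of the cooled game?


Original game: {7 | -1} (a switch {a | b} with a > b).
Cooling by t (for t below the temperature (a - b)/2 = 4) taxes each move by t: {a | b} cooled by t is {a - t | b + t}.
Cooling amount: t = 7/2
Cooled Left option: 7 - 7/2 = 7/2
Cooled Right option: -1 + 7/2 = 5/2
Cooled game: {7/2 | 5/2}
Left option = 7/2

7/2


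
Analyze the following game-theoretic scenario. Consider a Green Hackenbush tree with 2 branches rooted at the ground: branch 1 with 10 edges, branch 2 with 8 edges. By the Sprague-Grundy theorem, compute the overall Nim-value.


The tree has 2 branches from the ground vertex.
In Green Hackenbush, the Nim-value of a simple path of length k is k.
Branch 1: length 10, Nim-value = 10
Branch 2: length 8, Nim-value = 8
Total Nim-value = XOR of all branch values:
0 XOR 10 = 10
10 XOR 8 = 2
Nim-value of the tree = 2

2


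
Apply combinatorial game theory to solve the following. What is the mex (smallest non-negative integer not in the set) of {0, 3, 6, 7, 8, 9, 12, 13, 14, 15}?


Set = {0, 3, 6, 7, 8, 9, 12, 13, 14, 15}
0 is in the set.
1 is NOT in the set. This is the mex.
mex = 1

1


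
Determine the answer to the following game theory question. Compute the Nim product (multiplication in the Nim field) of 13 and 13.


Nim multiplication is bilinear over XOR: (u XOR v) * w = (u*w) XOR (v*w).
So we split each operand into its bit components and XOR the pairwise Nim products.
13 = 1 + 4 + 8 (as XOR of powers of 2).
13 = 1 + 4 + 8 (as XOR of powers of 2).
Using the standard Nim-product table on single bits:
  2*2 = 3,   2*4 = 8,   2*8 = 12,
  4*4 = 6,   4*8 = 11,  8*8 = 13,
and  1*x = x (identity), k*l = l*k (commutative).
Pairwise Nim products:
  1 * 1 = 1
  1 * 4 = 4
  1 * 8 = 8
  4 * 1 = 4
  4 * 4 = 6
  4 * 8 = 11
  8 * 1 = 8
  8 * 4 = 11
  8 * 8 = 13
XOR them: 1 XOR 4 XOR 8 XOR 4 XOR 6 XOR 11 XOR 8 XOR 11 XOR 13 = 10.
Result: 13 * 13 = 10 (in Nim).

10


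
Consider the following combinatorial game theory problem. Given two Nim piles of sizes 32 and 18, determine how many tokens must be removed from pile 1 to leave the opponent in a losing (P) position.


Piles: 32 and 18
Current XOR: 32 XOR 18 = 50 (non-zero, so this is an N-position).
To make the XOR zero, we need to find a move that balances the piles.
For pile 1 (size 32): target = 32 XOR 50 = 18
We reduce pile 1 from 32 to 18.
Tokens removed: 32 - 18 = 14
Verification: 18 XOR 18 = 0

14


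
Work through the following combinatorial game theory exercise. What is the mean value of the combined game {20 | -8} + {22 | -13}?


G1 = {20 | -8}, G2 = {22 | -13}
Each is a switch {a | b} with numbers a > b; its mean value is (a + b)/2, and mean value is additive over game sums: m(G1 + G2) = m(G1) + m(G2).
Mean of G1 = (20 + (-8))/2 = 12/2 = 6
Mean of G2 = (22 + (-13))/2 = 9/2 = 9/2
Mean of G1 + G2 = 6 + 9/2 = 21/2

21/2


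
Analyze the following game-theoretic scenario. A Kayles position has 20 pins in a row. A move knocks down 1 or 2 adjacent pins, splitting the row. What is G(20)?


Kayles: a move removes 1 or 2 adjacent pins from a contiguous row.
Removing pins from a row of k leaves two independent rows (a, b) with a + b = k - 1 (one pin) or a + b = k - 2 (two pins); an end removal gives a = 0.
By Sprague-Grundy, G(k) = mex{ G(a) XOR G(b) } over all these splits. G(0) = 0.
G(1): splits (0,0):0^0=0 -> mex({0}) = 1
G(2): splits (0,1):0^1=1 (0,0):0^0=0 -> mex({0, 1}) = 2
G(3): splits (0,2):0^2=2 (1,1):1^1=0 (0,1):0^1=1 -> mex({0, 1, 2}) = 3
G(4): splits (0,3):0^3=3 (1,2):1^2=3 (0,2):0^2=2 (1,1):1^1=0 -> mex({0, 2, 3}) = 1
G(5): splits (0,4):0^1=1 (1,3):1^3=2 (2,2):2^2=0 (0,3):0^3=3 (1,2):1^2=3 -> mex({0, 1, 2, 3}) = 4
G(6) = mex({0, 1, 2, 4}) = 3
G(7) = mex({0, 1, 3, 4, 5}) = 2
G(8) = mex({0, 2, 3, 5, 6}) = 1
G(9) = mex({0, 1, 2, 3, 6, 7}) = 4
G(10) = mex({0, 1, 3, 4, 5, 7}) = 2
G(11) = mex({0, 1, 2, 3, 4, 5}) = 6
G(12) = mex({0, 1, 2, 3, 5, 6, 7}) = 4
G(13) = mex({0, 2, 3, 4, 6, 7}) = 1
G(14) = mex({0, 1, 4, 5, 6, 7}) = 2
G(15) = mex({0, 1, 2, 3, 4, 5, 6}) = 7
G(16) = mex({0, 2, 3, 5, 6, 7}) = 1
G(17) = mex({0, 1, 2, 3, 5, 6, 7}) = 4
G(18) = mex({0, 1, 2, 4, 5, 6}) = 3
G(19) = mex({0, 1, 3, 4, 5, 7}) = 2
G(20) = mex({0, 2, 3, 4, 5, 6, 7}) = 1
Therefore G(20) = 1.

1


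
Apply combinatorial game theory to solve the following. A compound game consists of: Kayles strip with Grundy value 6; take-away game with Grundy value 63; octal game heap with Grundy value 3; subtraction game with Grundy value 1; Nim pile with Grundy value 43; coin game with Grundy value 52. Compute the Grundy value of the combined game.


By the Sprague-Grundy theorem, the Grundy value of a sum of games is the XOR of individual Grundy values.
Kayles strip: Grundy value = 6. Running XOR: 0 XOR 6 = 6
take-away game: Grundy value = 63. Running XOR: 6 XOR 63 = 57
octal game heap: Grundy value = 3. Running XOR: 57 XOR 3 = 58
subtraction game: Grundy value = 1. Running XOR: 58 XOR 1 = 59
Nim pile: Grundy value = 43. Running XOR: 59 XOR 43 = 16
coin game: Grundy value = 52. Running XOR: 16 XOR 52 = 36
The combined Grundy value is 36.

36


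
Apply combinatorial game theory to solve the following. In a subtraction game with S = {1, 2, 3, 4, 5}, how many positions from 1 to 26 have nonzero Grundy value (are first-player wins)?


Subtraction set S = {1, 2, 3, 4, 5}, so G(n) = n mod 6.
G(n) = 0 when n is a multiple of 6.
Multiples of 6 in [1, 26]: 4
N-positions (nonzero Grundy) = 26 - 4 = 22

22


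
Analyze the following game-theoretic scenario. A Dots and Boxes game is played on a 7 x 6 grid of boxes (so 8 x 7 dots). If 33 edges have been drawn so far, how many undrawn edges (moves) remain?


Grid: 7 x 6 boxes, i.e. 8 rows and 7 columns of dots.
Horizontal edges: (rows + 1) * cols = 8 * 6 = 48
Vertical edges: rows * (cols + 1) = 7 * 7 = 49
Total edges: 48 + 49 = 97
Edges drawn: 33
Remaining: 97 - 33 = 64

64
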